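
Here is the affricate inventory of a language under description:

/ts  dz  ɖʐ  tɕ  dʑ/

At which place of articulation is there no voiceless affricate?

place of articulation  voiceless  voiced  
alveolar          ts        dz      
retroflex         —         ɖʐ      
alveolo-palatal   tɕ        dʑ      
Every place of articulation has a voiceless member except retroflex, where /ʈʂ/ would be expected.

retroflex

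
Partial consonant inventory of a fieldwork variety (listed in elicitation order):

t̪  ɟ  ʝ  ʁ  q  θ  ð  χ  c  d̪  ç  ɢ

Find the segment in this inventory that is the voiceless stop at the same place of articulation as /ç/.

/c/

/ç/ is a voiceless palatal fricative.
The voiceless stop at the same place is a voiceless palatal stop — in this inventory, /c/.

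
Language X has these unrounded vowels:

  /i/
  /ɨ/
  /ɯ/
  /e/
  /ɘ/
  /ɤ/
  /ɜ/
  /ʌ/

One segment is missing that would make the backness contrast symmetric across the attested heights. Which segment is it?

/ɛ/

height            front     central   back    
high              i         ɨ         ɯ       
high-mid          e         ɘ         ɤ       
low-mid           —         ɜ         ʌ       
The low-mid row has no front member, so the gap is the low-mid front unrounded vowel /ɛ/.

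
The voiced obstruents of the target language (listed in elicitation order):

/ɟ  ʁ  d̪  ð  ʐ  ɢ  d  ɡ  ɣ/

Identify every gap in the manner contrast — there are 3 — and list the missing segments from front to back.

/z/, /ɖ/, /ʝ/

dental: stop /d̪/, fricative /ð/.
alveolar: stop /d/, fricative —.
retroflex: stop —, fricative /ʐ/.
palatal: stop /ɟ/, fricative —.
velar: stop /ɡ/, fricative /ɣ/.
uvular: stop /ɢ/, fricative /ʁ/.
Gaps, from front to back: alveolar lacks fricative (/z/); retroflex lacks stop (/ɖ/); palatal lacks fricative (/ʝ/).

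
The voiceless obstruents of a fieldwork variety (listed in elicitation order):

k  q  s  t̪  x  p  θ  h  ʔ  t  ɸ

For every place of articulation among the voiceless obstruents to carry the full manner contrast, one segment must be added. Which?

/χ/

place of articulation  stop      fricative
bilabial          p         ɸ       
dental            t̪        θ       
alveolar          t         s       
velar             k         x       
uvular            q         —       
glottal           ʔ         h       
The uvular row has no fricative member, so the gap is the uvular fricative /χ/.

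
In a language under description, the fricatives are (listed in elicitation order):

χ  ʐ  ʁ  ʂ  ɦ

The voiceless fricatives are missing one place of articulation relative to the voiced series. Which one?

Voiceless: /ʂ/ (retroflex), /χ/ (uvular).
Voiced: /ʐ/ (retroflex), /ʁ/ (uvular), /ɦ/ (glottal).
Every place of articulation has a voiceless member except glottal, where /h/ would be expected.

glottal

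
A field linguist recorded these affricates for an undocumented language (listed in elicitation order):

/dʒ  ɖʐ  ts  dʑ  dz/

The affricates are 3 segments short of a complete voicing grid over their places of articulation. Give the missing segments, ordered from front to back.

/tʃ/, /ʈʂ/, /tɕ/

place of articulation  voiceless  voiced  
alveolar          ts        dz      
postalveolar      —         dʒ      
retroflex         —         ɖʐ      
alveolo-palatal   —         dʑ      
Gaps, from front to back: postalveolar lacks voiceless (/tʃ/); retroflex lacks voiceless (/ʈʂ/); alveolo-palatal lacks voiceless (/tɕ/).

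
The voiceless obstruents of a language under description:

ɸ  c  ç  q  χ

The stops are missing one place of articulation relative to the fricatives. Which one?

bilabial

place of articulation  stop      fricative
bilabial          —         ɸ       
palatal           c         ç       
uvular            q         χ       
Every place of articulation has a stop member except bilabial, where /p/ would be expected.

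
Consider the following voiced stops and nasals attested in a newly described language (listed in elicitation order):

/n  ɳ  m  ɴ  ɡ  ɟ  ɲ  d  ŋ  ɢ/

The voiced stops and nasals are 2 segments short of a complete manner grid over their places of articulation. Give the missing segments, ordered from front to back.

/b/, /ɖ/

Oral stop: /d/ (alveolar), /ɟ/ (palatal), /ɡ/ (velar), /ɢ/ (uvular).
Nasal: /m/ (bilabial), /n/ (alveolar), /ɳ/ (retroflex), /ɲ/ (palatal), /ŋ/ (velar), /ɴ/ (uvular).
Gaps, from front to back: bilabial lacks oral stop (/b/); retroflex lacks oral stop (/ɖ/).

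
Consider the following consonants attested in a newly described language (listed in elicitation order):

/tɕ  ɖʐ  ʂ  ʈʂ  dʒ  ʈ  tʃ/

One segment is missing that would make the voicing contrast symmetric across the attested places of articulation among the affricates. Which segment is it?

place of articulation  voiceless  voiced  
postalveolar      tʃ        dʒ      
retroflex         ʈʂ        ɖʐ      
alveolo-palatal   tɕ        —       
The alveolo-palatal row has no voiced member, so the gap is the voiced alveolo-palatal affricate /dʑ/.

/dʑ/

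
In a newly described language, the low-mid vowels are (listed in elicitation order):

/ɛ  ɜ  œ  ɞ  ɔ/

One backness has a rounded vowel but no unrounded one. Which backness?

back

Unrounded: /ɛ/ (front), /ɜ/ (central).
Rounded: /œ/ (front), /ɞ/ (central), /ɔ/ (back).
Every backness has an unrounded member except back, where /ʌ/ would be expected.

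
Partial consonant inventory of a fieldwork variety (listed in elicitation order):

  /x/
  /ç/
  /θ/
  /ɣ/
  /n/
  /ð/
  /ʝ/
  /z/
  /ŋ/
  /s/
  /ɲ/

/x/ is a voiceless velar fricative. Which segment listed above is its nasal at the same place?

/ŋ/

The nasal at the same place is a velar nasal — in this inventory, /ŋ/.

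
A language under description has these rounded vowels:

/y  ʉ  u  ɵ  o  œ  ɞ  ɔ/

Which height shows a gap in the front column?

high-mid

height            front     central   back    
high              y         ʉ         u       
high-mid          —         ɵ         o       
low-mid           œ         ɞ         ɔ       
Every height has a front member except high-mid, where /ø/ would be expected.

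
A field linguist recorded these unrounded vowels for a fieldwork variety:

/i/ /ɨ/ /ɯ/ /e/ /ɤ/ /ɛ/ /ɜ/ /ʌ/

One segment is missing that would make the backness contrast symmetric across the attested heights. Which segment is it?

Front: /i/ (high), /e/ (high-mid), /ɛ/ (low-mid).
Central: /ɨ/ (high), /ɜ/ (low-mid).
Back: /ɯ/ (high), /ɤ/ (high-mid), /ʌ/ (low-mid).
The high-mid row has no central member, so the gap is the high-mid central unrounded vowel /ɘ/.

/ɘ/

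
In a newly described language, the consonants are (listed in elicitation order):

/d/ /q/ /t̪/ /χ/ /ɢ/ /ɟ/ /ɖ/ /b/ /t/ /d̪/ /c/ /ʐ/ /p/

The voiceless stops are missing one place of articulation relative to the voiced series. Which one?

retroflex

place of articulation  voiceless  voiced  
bilabial          p         b       
dental            t̪        d̪      
alveolar          t         d       
retroflex         —         ɖ       
palatal           c         ɟ       
uvular            q         ɢ       
Every place of articulation has a voiceless member except retroflex, where /ʈ/ would be expected.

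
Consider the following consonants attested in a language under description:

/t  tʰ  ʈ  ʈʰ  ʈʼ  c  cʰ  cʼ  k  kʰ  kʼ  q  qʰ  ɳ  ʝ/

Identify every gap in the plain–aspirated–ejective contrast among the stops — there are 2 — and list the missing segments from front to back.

place of articulation  plain     aspirated  ejective
alveolar          t         tʰ        —       
retroflex         ʈ         ʈʰ        ʈʼ      
palatal           c         cʰ        cʼ      
velar             k         kʰ        kʼ      
uvular            q         qʰ        —       
Gaps, from front to back: alveolar lacks ejective (/tʼ/); uvular lacks ejective (/qʼ/).

/tʼ/, /qʼ/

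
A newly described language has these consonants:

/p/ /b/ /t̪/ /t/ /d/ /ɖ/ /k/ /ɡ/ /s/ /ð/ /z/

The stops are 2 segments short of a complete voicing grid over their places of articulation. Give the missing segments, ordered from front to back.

bilabial: voiceless /p/, voiced /b/.
dental: voiceless /t̪/, voiced —.
alveolar: voiceless /t/, voiced /d/.
retroflex: voiceless —, voiced /ɖ/.
velar: voiceless /k/, voiced /ɡ/.
Gaps, from front to back: dental lacks voiced (/d̪/); retroflex lacks voiceless (/ʈ/).

/d̪/, /ʈ/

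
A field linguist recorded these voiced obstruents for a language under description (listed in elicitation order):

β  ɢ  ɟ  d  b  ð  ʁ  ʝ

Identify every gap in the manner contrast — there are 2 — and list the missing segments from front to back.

/d̪/, /z/

Stop: /b/ (bilabial), /d/ (alveolar), /ɟ/ (palatal), /ɢ/ (uvular).
Fricative: /β/ (bilabial), /ð/ (dental), /ʝ/ (palatal), /ʁ/ (uvular).
Gaps, from front to back: dental lacks stop (/d̪/); alveolar lacks fricative (/z/).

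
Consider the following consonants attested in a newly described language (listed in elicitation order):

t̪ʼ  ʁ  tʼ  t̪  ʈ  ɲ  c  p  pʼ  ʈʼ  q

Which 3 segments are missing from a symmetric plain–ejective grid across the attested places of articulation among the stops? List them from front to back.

bilabial: plain /p/, ejective /pʼ/.
dental: plain /t̪/, ejective /t̪ʼ/.
alveolar: plain —, ejective /tʼ/.
retroflex: plain /ʈ/, ejective /ʈʼ/.
palatal: plain /c/, ejective —.
uvular: plain /q/, ejective —.
Gaps, from front to back: alveolar lacks plain (/t/); palatal lacks ejective (/cʼ/); uvular lacks ejective (/qʼ/).

/t/, /cʼ/, /qʼ/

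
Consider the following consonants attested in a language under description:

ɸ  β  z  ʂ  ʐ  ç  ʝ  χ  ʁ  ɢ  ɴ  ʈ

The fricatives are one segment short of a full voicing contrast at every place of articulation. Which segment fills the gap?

/s/

place of articulation  voiceless  voiced  
bilabial          ɸ         β       
alveolar          —         z       
retroflex         ʂ         ʐ       
palatal           ç         ʝ       
uvular            χ         ʁ       
The alveolar row has no voiceless member, so the gap is the voiceless alveolar fricative /s/.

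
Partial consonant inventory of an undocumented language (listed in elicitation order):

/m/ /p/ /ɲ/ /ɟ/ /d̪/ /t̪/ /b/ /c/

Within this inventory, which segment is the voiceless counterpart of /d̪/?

/d̪/ is a voiced dental stop.
The voiceless counterpart is a voiceless dental stop — in this inventory, /t̪/.

/t̪/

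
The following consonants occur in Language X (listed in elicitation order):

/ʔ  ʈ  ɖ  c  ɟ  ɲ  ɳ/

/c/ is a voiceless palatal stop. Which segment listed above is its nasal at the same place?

/ɲ/

The nasal at the same place is a palatal nasal — in this inventory, /ɲ/.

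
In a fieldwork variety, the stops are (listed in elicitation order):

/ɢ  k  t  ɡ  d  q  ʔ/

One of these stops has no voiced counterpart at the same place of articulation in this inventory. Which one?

/ʔ/

Alveolar: /t/ ~ /d/
Velar: /k/ ~ /ɡ/
Uvular: /q/ ~ /ɢ/
Glottal: only /ʔ/ (voiceless); no voiced partner.
So /ʔ/ is the unpaired segment.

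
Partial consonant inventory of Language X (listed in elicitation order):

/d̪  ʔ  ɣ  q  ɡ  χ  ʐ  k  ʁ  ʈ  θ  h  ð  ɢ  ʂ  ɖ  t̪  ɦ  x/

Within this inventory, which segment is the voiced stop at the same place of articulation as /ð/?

/ð/ is a voiced dental fricative.
The voiced stop at the same place is a voiced dental stop — in this inventory, /d̪/.

/d̪/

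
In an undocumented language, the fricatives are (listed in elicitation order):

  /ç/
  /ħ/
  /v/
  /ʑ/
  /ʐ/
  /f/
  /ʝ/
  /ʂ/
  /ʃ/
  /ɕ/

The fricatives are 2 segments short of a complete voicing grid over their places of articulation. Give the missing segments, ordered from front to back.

/ʒ/, /ʕ/

labiodental: voiceless /f/, voiced /v/.
postalveolar: voiceless /ʃ/, voiced —.
retroflex: voiceless /ʂ/, voiced /ʐ/.
alveolo-palatal: voiceless /ɕ/, voiced /ʑ/.
palatal: voiceless /ç/, voiced /ʝ/.
pharyngeal: voiceless /ħ/, voiced —.
Gaps, from front to back: postalveolar lacks voiced (/ʒ/); pharyngeal lacks voiced (/ʕ/).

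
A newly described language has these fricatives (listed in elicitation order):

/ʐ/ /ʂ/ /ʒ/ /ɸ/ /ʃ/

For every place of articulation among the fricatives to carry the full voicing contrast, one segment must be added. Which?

Voiceless: /ɸ/ (bilabial), /ʃ/ (postalveolar), /ʂ/ (retroflex).
Voiced: /ʒ/ (postalveolar), /ʐ/ (retroflex).
The bilabial row has no voiced member, so the gap is the voiced bilabial fricative /β/.

/β/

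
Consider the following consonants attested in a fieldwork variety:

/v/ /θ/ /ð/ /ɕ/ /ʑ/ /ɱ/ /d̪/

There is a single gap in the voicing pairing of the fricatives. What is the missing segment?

/f/

labiodental: voiceless —, voiced /v/.
dental: voiceless /θ/, voiced /ð/.
alveolo-palatal: voiceless /ɕ/, voiced /ʑ/.
The labiodental row has no voiceless member, so the gap is the voiceless labiodental fricative /f/.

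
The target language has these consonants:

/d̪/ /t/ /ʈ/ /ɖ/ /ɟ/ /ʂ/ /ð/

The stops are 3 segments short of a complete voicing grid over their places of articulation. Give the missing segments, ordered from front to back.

/t̪/, /d/, /c/

dental: voiceless —, voiced /d̪/.
alveolar: voiceless /t/, voiced —.
retroflex: voiceless /ʈ/, voiced /ɖ/.
palatal: voiceless —, voiced /ɟ/.
Gaps, from front to back: dental lacks voiceless (/t̪/); alveolar lacks voiced (/d/); palatal lacks voiceless (/c/).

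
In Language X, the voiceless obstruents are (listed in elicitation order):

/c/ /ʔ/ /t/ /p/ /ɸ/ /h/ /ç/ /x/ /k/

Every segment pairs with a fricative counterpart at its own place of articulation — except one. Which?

/t/

Bilabial: /p/ ~ /ɸ/
Palatal: /c/ ~ /ç/
Velar: /k/ ~ /x/
Glottal: /ʔ/ ~ /h/
Alveolar: only /t/ (stop); no fricative partner.
So /t/ is the unpaired segment.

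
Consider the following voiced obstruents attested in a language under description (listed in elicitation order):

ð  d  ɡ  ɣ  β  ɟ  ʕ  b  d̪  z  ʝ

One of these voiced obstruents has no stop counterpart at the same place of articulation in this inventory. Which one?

/ʕ/

Bilabial: /b/ ~ /β/
Dental: /d̪/ ~ /ð/
Alveolar: /d/ ~ /z/
Palatal: /ɟ/ ~ /ʝ/
Velar: /ɡ/ ~ /ɣ/
Pharyngeal: only /ʕ/ (fricative); no stop partner.
So /ʕ/ is the unpaired segment.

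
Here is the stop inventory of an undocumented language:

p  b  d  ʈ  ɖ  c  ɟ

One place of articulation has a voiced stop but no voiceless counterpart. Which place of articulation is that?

place of articulation  voiceless  voiced  
bilabial          p         b       
alveolar          —         d       
retroflex         ʈ         ɖ       
palatal           c         ɟ       
Every place of articulation has a voiceless member except alveolar, where /t/ would be expected.

alveolar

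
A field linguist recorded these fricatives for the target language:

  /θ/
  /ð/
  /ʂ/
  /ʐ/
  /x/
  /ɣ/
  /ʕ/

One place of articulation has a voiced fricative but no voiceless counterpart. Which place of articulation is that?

place of articulation  voiceless  voiced  
dental            θ         ð       
retroflex         ʂ         ʐ       
velar             x         ɣ       
pharyngeal        —         ʕ       
Every place of articulation has a voiceless member except pharyngeal, where /ħ/ would be expected.

pharyngeal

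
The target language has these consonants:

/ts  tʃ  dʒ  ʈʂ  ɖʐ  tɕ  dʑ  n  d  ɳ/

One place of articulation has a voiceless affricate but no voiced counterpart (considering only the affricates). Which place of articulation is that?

alveolar: voiceless /ts/, voiced —.
postalveolar: voiceless /tʃ/, voiced /dʒ/.
retroflex: voiceless /ʈʂ/, voiced /ɖʐ/.
alveolo-palatal: voiceless /tɕ/, voiced /dʑ/.
Every place of articulation has a voiced member except alveolar, where /dz/ would be expected.

alveolar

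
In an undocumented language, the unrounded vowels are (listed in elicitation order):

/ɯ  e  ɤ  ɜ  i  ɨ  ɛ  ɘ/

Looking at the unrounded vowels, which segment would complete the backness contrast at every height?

Front: /i/ (high), /e/ (high-mid), /ɛ/ (low-mid).
Central: /ɨ/ (high), /ɘ/ (high-mid), /ɜ/ (low-mid).
Back: /ɯ/ (high), /ɤ/ (high-mid).
The low-mid row has no back member, so the gap is the low-mid back unrounded vowel /ʌ/.

/ʌ/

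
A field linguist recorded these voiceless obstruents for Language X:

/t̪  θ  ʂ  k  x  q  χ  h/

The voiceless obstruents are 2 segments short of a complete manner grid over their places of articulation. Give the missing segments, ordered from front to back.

Stop: /t̪/ (dental), /k/ (velar), /q/ (uvular).
Fricative: /θ/ (dental), /ʂ/ (retroflex), /x/ (velar), /χ/ (uvular), /h/ (glottal).
Gaps, from front to back: retroflex lacks stop (/ʈ/); glottal lacks stop (/ʔ/).

/ʈ/, /ʔ/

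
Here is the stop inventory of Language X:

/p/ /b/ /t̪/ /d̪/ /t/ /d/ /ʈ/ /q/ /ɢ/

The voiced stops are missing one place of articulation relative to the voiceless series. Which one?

retroflex

bilabial: voiceless /p/, voiced /b/.
dental: voiceless /t̪/, voiced /d̪/.
alveolar: voiceless /t/, voiced /d/.
retroflex: voiceless /ʈ/, voiced —.
uvular: voiceless /q/, voiced /ɢ/.
Every place of articulation has a voiced member except retroflex, where /ɖ/ would be expected.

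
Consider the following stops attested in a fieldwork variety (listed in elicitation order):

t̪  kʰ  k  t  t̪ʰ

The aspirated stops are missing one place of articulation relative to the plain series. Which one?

alveolar

place of articulation  plain     aspirated
dental            t̪        t̪ʰ     
alveolar          t         —       
velar             k         kʰ      
Every place of articulation has an aspirated member except alveolar, where /tʰ/ would be expected.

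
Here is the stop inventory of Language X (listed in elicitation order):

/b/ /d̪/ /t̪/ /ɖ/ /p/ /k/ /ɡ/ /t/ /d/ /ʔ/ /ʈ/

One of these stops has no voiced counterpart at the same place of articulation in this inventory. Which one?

/ʔ/

Bilabial: /p/ ~ /b/
Dental: /t̪/ ~ /d̪/
Alveolar: /t/ ~ /d/
Retroflex: /ʈ/ ~ /ɖ/
Velar: /k/ ~ /ɡ/
Glottal: only /ʔ/ (voiceless); no voiced partner.
So /ʔ/ is the unpaired segment.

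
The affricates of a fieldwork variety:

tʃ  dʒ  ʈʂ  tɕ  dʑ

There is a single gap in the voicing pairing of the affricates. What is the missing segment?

/ɖʐ/

Voiceless: /tʃ/ (postalveolar), /ʈʂ/ (retroflex), /tɕ/ (alveolo-palatal).
Voiced: /dʒ/ (postalveolar), /dʑ/ (alveolo-palatal).
The retroflex row has no voiced member, so the gap is the voiced retroflex affricate /ɖʐ/.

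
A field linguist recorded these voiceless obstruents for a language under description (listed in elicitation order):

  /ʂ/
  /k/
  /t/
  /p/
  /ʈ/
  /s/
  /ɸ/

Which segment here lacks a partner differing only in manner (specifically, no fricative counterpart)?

/k/

Bilabial: /p/ ~ /ɸ/
Alveolar: /t/ ~ /s/
Retroflex: /ʈ/ ~ /ʂ/
Velar: only /k/ (stop); no fricative partner.
So /k/ is the unpaired segment.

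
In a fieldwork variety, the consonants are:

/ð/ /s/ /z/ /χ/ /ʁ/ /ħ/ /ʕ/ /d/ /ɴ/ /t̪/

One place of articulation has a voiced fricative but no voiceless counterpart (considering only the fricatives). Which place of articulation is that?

dental

dental: voiceless —, voiced /ð/.
alveolar: voiceless /s/, voiced /z/.
uvular: voiceless /χ/, voiced /ʁ/.
pharyngeal: voiceless /ħ/, voiced /ʕ/.
Every place of articulation has a voiceless member except dental, where /θ/ would be expected.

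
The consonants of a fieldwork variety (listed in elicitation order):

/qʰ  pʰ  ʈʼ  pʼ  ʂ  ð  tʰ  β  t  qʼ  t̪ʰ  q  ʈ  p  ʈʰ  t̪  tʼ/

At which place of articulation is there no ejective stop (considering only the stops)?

dental

place of articulation  plain     aspirated  ejective
bilabial          p         pʰ        pʼ      
dental            t̪        t̪ʰ       —       
alveolar          t         tʰ        tʼ      
retroflex         ʈ         ʈʰ        ʈʼ      
uvular            q         qʰ        qʼ      
Every place of articulation has an ejective member except dental, where /t̪ʼ/ would be expected.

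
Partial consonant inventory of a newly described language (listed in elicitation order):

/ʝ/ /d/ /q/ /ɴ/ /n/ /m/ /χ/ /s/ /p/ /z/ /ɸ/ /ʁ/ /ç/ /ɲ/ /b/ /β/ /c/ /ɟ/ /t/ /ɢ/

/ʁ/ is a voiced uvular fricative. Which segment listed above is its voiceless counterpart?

/χ/

The voiceless counterpart is a voiceless uvular fricative — in this inventory, /χ/.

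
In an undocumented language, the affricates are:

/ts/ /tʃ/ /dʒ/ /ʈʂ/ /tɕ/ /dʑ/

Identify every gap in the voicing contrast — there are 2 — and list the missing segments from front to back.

/dz/, /ɖʐ/

alveolar: voiceless /ts/, voiced —.
postalveolar: voiceless /tʃ/, voiced /dʒ/.
retroflex: voiceless /ʈʂ/, voiced —.
alveolo-palatal: voiceless /tɕ/, voiced /dʑ/.
Gaps, from front to back: alveolar lacks voiced (/dz/); retroflex lacks voiced (/ɖʐ/).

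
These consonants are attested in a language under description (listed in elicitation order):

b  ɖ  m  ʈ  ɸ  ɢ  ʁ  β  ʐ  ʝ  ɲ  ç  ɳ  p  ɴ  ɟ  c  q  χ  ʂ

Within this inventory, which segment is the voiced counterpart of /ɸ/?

/ɸ/ is a voiceless bilabial fricative.
The voiced counterpart is a voiced bilabial fricative — in this inventory, /β/.

/β/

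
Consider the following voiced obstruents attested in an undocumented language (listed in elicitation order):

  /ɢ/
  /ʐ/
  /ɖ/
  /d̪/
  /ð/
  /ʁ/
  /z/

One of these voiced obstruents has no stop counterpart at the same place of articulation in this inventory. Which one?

/z/

Dental: /d̪/ ~ /ð/
Retroflex: /ɖ/ ~ /ʐ/
Uvular: /ɢ/ ~ /ʁ/
Alveolar: only /z/ (fricative); no stop partner.
So /z/ is the unpaired segment.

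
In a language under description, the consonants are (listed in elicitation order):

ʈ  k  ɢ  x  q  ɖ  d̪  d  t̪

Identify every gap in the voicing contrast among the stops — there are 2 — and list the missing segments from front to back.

place of articulation  voiceless  voiced  
dental            t̪        d̪      
alveolar          —         d       
retroflex         ʈ         ɖ       
velar             k         —       
uvular            q         ɢ       
Gaps, from front to back: alveolar lacks voiceless (/t/); velar lacks voiced (/ɡ/).

/t/, /ɡ/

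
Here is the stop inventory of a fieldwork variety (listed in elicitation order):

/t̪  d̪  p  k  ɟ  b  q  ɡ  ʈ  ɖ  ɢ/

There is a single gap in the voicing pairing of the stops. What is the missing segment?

/c/

place of articulation  voiceless  voiced  
bilabial          p         b       
dental            t̪        d̪      
retroflex         ʈ         ɖ       
palatal           —         ɟ       
velar             k         ɡ       
uvular            q         ɢ       
The palatal row has no voiceless member, so the gap is the voiceless palatal stop /c/.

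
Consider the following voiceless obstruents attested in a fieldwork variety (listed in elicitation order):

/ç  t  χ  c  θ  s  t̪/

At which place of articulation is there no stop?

uvular

dental: stop /t̪/, fricative /θ/.
alveolar: stop /t/, fricative /s/.
palatal: stop /c/, fricative /ç/.
uvular: stop —, fricative /χ/.
Every place of articulation has a stop member except uvular, where /q/ would be expected.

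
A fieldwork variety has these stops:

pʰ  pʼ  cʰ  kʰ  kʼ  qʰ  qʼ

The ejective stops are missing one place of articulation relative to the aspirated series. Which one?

Aspirated: /pʰ/ (bilabial), /cʰ/ (palatal), /kʰ/ (velar), /qʰ/ (uvular).
Ejective: /pʼ/ (bilabial), /kʼ/ (velar), /qʼ/ (uvular).
Every place of articulation has an ejective member except palatal, where /cʼ/ would be expected.

palatal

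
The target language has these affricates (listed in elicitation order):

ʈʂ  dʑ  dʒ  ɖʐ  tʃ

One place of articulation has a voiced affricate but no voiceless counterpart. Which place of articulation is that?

alveolo-palatal

Voiceless: /tʃ/ (postalveolar), /ʈʂ/ (retroflex).
Voiced: /dʒ/ (postalveolar), /ɖʐ/ (retroflex), /dʑ/ (alveolo-palatal).
Every place of articulation has a voiceless member except alveolo-palatal, where /tɕ/ would be expected.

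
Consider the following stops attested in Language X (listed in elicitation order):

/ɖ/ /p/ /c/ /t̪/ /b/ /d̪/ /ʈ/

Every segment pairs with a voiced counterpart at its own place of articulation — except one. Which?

Bilabial: /p/ ~ /b/
Dental: /t̪/ ~ /d̪/
Retroflex: /ʈ/ ~ /ɖ/
Palatal: only /c/ (voiceless); no voiced partner.
So /c/ is the unpaired segment.

/c/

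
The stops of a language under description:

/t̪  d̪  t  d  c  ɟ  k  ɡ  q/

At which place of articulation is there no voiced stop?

place of articulation  voiceless  voiced  
dental            t̪        d̪      
alveolar          t         d       
palatal           c         ɟ       
velar             k         ɡ       
uvular            q         —       
Every place of articulation has a voiced member except uvular, where /ɢ/ would be expected.

uvular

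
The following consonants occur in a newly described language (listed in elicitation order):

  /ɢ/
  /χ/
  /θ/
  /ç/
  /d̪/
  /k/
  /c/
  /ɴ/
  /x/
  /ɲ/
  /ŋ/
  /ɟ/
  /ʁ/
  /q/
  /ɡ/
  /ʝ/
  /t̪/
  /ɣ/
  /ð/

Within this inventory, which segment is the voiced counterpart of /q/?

/ɢ/

/q/ is a voiceless uvular stop.
The voiced counterpart is a voiced uvular stop — in this inventory, /ɢ/.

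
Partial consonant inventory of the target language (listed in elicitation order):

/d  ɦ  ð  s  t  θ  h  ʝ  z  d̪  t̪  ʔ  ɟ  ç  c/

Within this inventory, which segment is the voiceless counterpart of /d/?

/t/

/d/ is a voiced alveolar stop.
The voiceless counterpart is a voiceless alveolar stop — in this inventory, /t/.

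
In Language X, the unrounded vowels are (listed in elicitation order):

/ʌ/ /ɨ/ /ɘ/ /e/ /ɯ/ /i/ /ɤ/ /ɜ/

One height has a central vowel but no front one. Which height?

high: front /i/, central /ɨ/, back /ɯ/.
high-mid: front /e/, central /ɘ/, back /ɤ/.
low-mid: front —, central /ɜ/, back /ʌ/.
Every height has a front member except low-mid, where /ɛ/ would be expected.

low-mid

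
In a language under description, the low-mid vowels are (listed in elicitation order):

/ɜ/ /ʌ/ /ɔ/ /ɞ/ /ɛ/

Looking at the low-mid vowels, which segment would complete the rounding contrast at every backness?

front: unrounded /ɛ/, rounded —.
central: unrounded /ɜ/, rounded /ɞ/.
back: unrounded /ʌ/, rounded /ɔ/.
The front row has no rounded member, so the gap is the front rounded vowel /œ/.

/œ/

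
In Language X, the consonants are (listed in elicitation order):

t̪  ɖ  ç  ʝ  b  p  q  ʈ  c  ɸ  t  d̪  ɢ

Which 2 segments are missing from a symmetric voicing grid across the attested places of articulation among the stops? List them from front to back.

/d/, /ɟ/

place of articulation  voiceless  voiced  
bilabial          p         b       
dental            t̪        d̪      
alveolar          t         —       
retroflex         ʈ         ɖ       
palatal           c         —       
uvular            q         ɢ       
Gaps, from front to back: alveolar lacks voiced (/d/); palatal lacks voiced (/ɟ/).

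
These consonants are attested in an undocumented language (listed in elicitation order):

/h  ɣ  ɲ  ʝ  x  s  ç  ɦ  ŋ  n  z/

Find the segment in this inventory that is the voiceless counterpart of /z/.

/z/ is a voiced alveolar fricative.
The voiceless counterpart is a voiceless alveolar fricative — in this inventory, /s/.

/s/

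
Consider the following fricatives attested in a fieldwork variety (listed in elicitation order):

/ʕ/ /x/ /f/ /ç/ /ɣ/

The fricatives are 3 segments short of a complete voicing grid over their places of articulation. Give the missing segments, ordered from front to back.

/v/, /ʝ/, /ħ/

labiodental: voiceless /f/, voiced —.
palatal: voiceless /ç/, voiced —.
velar: voiceless /x/, voiced /ɣ/.
pharyngeal: voiceless —, voiced /ʕ/.
Gaps, from front to back: labiodental lacks voiced (/v/); palatal lacks voiced (/ʝ/); pharyngeal lacks voiceless (/ħ/).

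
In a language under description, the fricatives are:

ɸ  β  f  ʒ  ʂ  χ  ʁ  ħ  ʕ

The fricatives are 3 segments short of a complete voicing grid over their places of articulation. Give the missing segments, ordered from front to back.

Voiceless: /ɸ/ (bilabial), /f/ (labiodental), /ʂ/ (retroflex), /χ/ (uvular), /ħ/ (pharyngeal).
Voiced: /β/ (bilabial), /ʒ/ (postalveolar), /ʁ/ (uvular), /ʕ/ (pharyngeal).
Gaps, from front to back: labiodental lacks voiced (/v/); postalveolar lacks voiceless (/ʃ/); retroflex lacks voiced (/ʐ/).

/v/, /ʃ/, /ʐ/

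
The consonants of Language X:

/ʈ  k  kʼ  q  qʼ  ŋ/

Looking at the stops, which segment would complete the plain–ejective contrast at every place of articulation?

/ʈʼ/

retroflex: plain /ʈ/, ejective —.
velar: plain /k/, ejective /kʼ/.
uvular: plain /q/, ejective /qʼ/.
The retroflex row has no ejective member, so the gap is the ejective retroflex stop /ʈʼ/.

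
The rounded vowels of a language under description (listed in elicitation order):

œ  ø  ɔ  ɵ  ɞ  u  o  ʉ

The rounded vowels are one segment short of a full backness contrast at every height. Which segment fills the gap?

Front: /ø/ (high-mid), /œ/ (low-mid).
Central: /ʉ/ (high), /ɵ/ (high-mid), /ɞ/ (low-mid).
Back: /u/ (high), /o/ (high-mid), /ɔ/ (low-mid).
The high row has no front member, so the gap is the high front rounded vowel /y/.

/y/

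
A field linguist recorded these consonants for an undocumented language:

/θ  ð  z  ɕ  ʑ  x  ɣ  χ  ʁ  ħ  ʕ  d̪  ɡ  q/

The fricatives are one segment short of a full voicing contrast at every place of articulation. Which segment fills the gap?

place of articulation  voiceless  voiced  
dental            θ         ð       
alveolar          —         z       
alveolo-palatal   ɕ         ʑ       
velar             x         ɣ       
uvular            χ         ʁ       
pharyngeal        ħ         ʕ       
The alveolar row has no voiceless member, so the gap is the voiceless alveolar fricative /s/.

/s/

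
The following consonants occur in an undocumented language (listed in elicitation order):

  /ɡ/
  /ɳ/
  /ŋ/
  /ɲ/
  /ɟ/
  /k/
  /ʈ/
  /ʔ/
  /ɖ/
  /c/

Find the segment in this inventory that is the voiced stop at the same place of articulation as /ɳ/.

/ɳ/ is a retroflex nasal.
The voiced stop at the same place is a voiced retroflex stop — in this inventory, /ɖ/.

/ɖ/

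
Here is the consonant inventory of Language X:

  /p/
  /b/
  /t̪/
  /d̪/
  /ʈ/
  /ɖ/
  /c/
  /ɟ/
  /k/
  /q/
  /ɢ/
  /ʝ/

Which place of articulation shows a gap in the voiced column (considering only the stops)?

velar

bilabial: voiceless /p/, voiced /b/.
dental: voiceless /t̪/, voiced /d̪/.
retroflex: voiceless /ʈ/, voiced /ɖ/.
palatal: voiceless /c/, voiced /ɟ/.
velar: voiceless /k/, voiced —.
uvular: voiceless /q/, voiced /ɢ/.
Every place of articulation has a voiced member except velar, where /ɡ/ would be expected.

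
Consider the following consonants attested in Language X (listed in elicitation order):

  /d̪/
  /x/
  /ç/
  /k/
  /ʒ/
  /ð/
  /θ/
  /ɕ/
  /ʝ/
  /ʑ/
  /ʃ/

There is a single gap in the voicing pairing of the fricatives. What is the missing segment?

Voiceless: /θ/ (dental), /ʃ/ (postalveolar), /ɕ/ (alveolo-palatal), /ç/ (palatal), /x/ (velar).
Voiced: /ð/ (dental), /ʒ/ (postalveolar), /ʑ/ (alveolo-palatal), /ʝ/ (palatal).
The velar row has no voiced member, so the gap is the voiced velar fricative /ɣ/.

/ɣ/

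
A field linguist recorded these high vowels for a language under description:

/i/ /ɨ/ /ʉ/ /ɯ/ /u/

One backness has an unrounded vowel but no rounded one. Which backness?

backness          unrounded  rounded 
front             i         —       
central           ɨ         ʉ       
back              ɯ         u       
Every backness has a rounded member except front, where /y/ would be expected.

front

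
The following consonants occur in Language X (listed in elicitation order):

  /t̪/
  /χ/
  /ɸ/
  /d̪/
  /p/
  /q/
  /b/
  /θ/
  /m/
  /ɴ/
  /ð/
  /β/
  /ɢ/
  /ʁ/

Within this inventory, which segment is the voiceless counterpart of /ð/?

/θ/

/ð/ is a voiced dental fricative.
The voiceless counterpart is a voiceless dental fricative — in this inventory, /θ/.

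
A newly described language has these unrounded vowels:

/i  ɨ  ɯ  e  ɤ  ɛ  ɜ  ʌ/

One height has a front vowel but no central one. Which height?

high-mid

Front: /i/ (high), /e/ (high-mid), /ɛ/ (low-mid).
Central: /ɨ/ (high), /ɜ/ (low-mid).
Back: /ɯ/ (high), /ɤ/ (high-mid), /ʌ/ (low-mid).
Every height has a central member except high-mid, where /ɘ/ would be expected.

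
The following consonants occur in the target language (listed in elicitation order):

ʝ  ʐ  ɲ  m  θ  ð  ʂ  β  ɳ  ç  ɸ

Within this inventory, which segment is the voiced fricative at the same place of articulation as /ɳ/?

/ʐ/

/ɳ/ is a retroflex nasal.
The voiced fricative at the same place is a voiced retroflex fricative — in this inventory, /ʐ/.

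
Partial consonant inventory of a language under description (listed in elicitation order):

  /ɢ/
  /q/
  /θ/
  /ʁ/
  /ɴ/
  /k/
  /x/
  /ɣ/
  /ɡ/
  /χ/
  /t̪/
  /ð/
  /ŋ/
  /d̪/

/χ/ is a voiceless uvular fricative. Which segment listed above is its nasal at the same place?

/ɴ/

The nasal at the same place is an uvular nasal — in this inventory, /ɴ/.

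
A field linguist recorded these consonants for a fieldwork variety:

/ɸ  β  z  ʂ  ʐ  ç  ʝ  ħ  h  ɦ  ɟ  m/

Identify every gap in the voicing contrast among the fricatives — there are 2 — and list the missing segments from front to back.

/s/, /ʕ/

Voiceless: /ɸ/ (bilabial), /ʂ/ (retroflex), /ç/ (palatal), /ħ/ (pharyngeal), /h/ (glottal).
Voiced: /β/ (bilabial), /z/ (alveolar), /ʐ/ (retroflex), /ʝ/ (palatal), /ɦ/ (glottal).
Gaps, from front to back: alveolar lacks voiceless (/s/); pharyngeal lacks voiced (/ʕ/).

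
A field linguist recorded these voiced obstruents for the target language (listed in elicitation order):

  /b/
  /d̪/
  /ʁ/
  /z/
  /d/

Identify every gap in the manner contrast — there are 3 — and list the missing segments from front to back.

place of articulation  stop      fricative
bilabial          b         —       
dental            d̪        —       
alveolar          d         z       
uvular            —         ʁ       
Gaps, from front to back: bilabial lacks fricative (/β/); dental lacks fricative (/ð/); uvular lacks stop (/ɢ/).

/β/, /ð/, /ɢ/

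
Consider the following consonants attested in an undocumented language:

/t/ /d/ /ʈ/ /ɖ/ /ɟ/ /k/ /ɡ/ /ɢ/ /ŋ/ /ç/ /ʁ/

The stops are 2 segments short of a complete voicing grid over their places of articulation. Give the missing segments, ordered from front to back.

/c/, /q/

alveolar: voiceless /t/, voiced /d/.
retroflex: voiceless /ʈ/, voiced /ɖ/.
palatal: voiceless —, voiced /ɟ/.
velar: voiceless /k/, voiced /ɡ/.
uvular: voiceless —, voiced /ɢ/.
Gaps, from front to back: palatal lacks voiceless (/c/); uvular lacks voiceless (/q/).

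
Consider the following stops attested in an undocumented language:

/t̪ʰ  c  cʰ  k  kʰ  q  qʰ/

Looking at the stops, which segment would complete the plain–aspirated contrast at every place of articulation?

/t̪/

dental: plain —, aspirated /t̪ʰ/.
palatal: plain /c/, aspirated /cʰ/.
velar: plain /k/, aspirated /kʰ/.
uvular: plain /q/, aspirated /qʰ/.
The dental row has no plain member, so the gap is the plain dental stop /t̪/.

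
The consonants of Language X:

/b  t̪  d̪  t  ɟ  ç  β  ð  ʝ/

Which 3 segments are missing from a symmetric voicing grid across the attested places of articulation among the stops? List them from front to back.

place of articulation  voiceless  voiced  
bilabial          —         b       
dental            t̪        d̪      
alveolar          t         —       
palatal           —         ɟ       
Gaps, from front to back: bilabial lacks voiceless (/p/); alveolar lacks voiced (/d/); palatal lacks voiceless (/c/).

/p/, /d/, /c/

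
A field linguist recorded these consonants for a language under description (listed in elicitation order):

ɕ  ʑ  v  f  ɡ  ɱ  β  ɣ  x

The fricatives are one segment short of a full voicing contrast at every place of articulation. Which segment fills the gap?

Voiceless: /f/ (labiodental), /ɕ/ (alveolo-palatal), /x/ (velar).
Voiced: /β/ (bilabial), /v/ (labiodental), /ʑ/ (alveolo-palatal), /ɣ/ (velar).
The bilabial row has no voiceless member, so the gap is the voiceless bilabial fricative /ɸ/.

/ɸ/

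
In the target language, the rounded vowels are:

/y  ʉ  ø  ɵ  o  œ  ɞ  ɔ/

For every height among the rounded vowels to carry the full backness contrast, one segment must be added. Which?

Front: /y/ (high), /ø/ (high-mid), /œ/ (low-mid).
Central: /ʉ/ (high), /ɵ/ (high-mid), /ɞ/ (low-mid).
Back: /o/ (high-mid), /ɔ/ (low-mid).
The high row has no back member, so the gap is the high back rounded vowel /u/.

/u/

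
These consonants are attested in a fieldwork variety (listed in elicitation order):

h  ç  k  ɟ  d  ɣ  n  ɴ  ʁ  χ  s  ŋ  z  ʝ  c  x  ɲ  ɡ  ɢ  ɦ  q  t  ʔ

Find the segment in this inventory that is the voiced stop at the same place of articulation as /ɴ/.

/ɴ/ is an uvular nasal.
The voiced stop at the same place is a voiced uvular stop — in this inventory, /ɢ/.

/ɢ/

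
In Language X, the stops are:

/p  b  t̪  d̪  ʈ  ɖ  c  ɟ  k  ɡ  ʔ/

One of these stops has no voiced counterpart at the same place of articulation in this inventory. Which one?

/ʔ/

Bilabial: /p/ ~ /b/
Dental: /t̪/ ~ /d̪/
Retroflex: /ʈ/ ~ /ɖ/
Palatal: /c/ ~ /ɟ/
Velar: /k/ ~ /ɡ/
Glottal: only /ʔ/ (voiceless); no voiced partner.
So /ʔ/ is the unpaired segment.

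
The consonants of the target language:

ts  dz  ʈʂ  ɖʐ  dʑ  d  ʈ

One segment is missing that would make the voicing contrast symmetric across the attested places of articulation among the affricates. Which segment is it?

place of articulation  voiceless  voiced  
alveolar          ts        dz      
retroflex         ʈʂ        ɖʐ      
alveolo-palatal   —         dʑ      
The alveolo-palatal row has no voiceless member, so the gap is the voiceless alveolo-palatal affricate /tɕ/.

/tɕ/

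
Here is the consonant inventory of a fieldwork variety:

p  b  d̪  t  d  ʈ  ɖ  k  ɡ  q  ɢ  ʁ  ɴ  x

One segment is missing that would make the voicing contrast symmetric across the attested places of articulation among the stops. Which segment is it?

/t̪/

bilabial: voiceless /p/, voiced /b/.
dental: voiceless —, voiced /d̪/.
alveolar: voiceless /t/, voiced /d/.
retroflex: voiceless /ʈ/, voiced /ɖ/.
velar: voiceless /k/, voiced /ɡ/.
uvular: voiceless /q/, voiced /ɢ/.
The dental row has no voiceless member, so the gap is the voiceless dental stop /t̪/.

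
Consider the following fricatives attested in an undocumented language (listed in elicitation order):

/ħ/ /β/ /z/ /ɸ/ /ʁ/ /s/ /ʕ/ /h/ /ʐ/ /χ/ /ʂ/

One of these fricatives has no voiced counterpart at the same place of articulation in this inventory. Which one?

Bilabial: /ɸ/ ~ /β/
Alveolar: /s/ ~ /z/
Retroflex: /ʂ/ ~ /ʐ/
Uvular: /χ/ ~ /ʁ/
Pharyngeal: /ħ/ ~ /ʕ/
Glottal: only /h/ (voiceless); no voiced partner.
So /h/ is the unpaired segment.

/h/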